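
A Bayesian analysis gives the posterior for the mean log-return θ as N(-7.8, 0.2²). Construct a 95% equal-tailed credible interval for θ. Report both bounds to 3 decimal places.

[-8.192, -7.408]

The posterior is symmetric, so the 95% equal-tailed interval is θ = -7.8 ± z·0.2 with z = 1.960.
Half-width: 1.960 × 0.2 = 0.392.
-7.8 − 0.392 = -8.192; -7.8 + 0.392 = -7.408.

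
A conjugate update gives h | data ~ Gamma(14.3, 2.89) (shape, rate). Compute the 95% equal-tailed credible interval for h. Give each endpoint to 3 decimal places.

Posterior: Gamma(shape 14.3, rate 2.89).
Equal-tailed 95% interval: Gamma(14.3, 2.89) quantiles at 0.025 and 0.975.
Posterior mean ≈ 4.948, SD ≈ 1.308; a Normal approximation gives roughly [2.384, 7.513].
Exact: lower = 2.725; upper = 7.823.

[2.725, 7.823]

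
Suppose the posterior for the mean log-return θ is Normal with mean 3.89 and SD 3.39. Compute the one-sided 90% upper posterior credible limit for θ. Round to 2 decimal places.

Need U with P(θ ≤ U) = 0.90: U = 3.89 + z_{0.1}·3.39.
z = 1.282; U = 3.89 + 1.282 × 3.39 = 8.23.

8.23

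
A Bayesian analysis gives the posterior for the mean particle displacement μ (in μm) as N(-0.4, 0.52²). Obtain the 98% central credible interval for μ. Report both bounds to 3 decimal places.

The posterior is symmetric, so the 98% equal-tailed interval is μ = -0.4 ± z·0.52 with z = 2.326.
Half-width: 2.326 × 0.52 = 1.210.
-0.4 − 1.210 = -1.610; -0.4 + 1.210 = 0.810.

[-1.610, 0.810]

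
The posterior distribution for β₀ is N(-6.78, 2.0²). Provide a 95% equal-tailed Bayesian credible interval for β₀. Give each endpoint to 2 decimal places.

The posterior is symmetric, so the 95% equal-tailed interval is β₀ = -6.78 ± z·2.0 with z = 1.960.
Half-width: 1.960 × 2.0 = 3.92.
-6.78 − 3.92 = -10.70; -6.78 + 3.92 = -2.86.

[-10.70, -2.86]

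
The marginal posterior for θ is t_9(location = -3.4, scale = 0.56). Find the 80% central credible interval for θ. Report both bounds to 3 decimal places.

The t_9 distribution is symmetric; the 80% interval is -3.4 ± t·0.56 with t_{0.9,9} = 1.383.
Half-width: 1.383 × 0.56 = 0.774.
-3.4 − 0.774 = -4.174; -3.4 + 0.774 = -2.626.

[-4.174, -2.626]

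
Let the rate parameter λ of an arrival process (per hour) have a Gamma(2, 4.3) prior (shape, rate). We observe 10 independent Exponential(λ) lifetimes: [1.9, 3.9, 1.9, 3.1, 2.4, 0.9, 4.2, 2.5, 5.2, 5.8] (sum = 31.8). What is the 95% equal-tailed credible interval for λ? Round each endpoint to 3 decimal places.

[0.172, 0.545]

Posterior: Gamma(2+10, 4.3+31.8) = Gamma(12, 36.1) (shape, rate).
Equal-tailed 95% interval: Gamma(12, 36.1) quantiles at 0.025 and 0.975.
Posterior mean ≈ 0.332, SD ≈ 0.096; a Normal approximation gives roughly [0.144, 0.520].
Exact: lower = 0.172; upper = 0.545.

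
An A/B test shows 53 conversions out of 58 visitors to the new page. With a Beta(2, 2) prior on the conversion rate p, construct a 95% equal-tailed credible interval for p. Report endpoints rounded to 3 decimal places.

Posterior: Beta(2+53, 2+5) = Beta(55, 7).
Equal-tailed 95% interval: the 0.025 and 0.975 quantiles of Beta(55, 7).
Posterior mean ≈ 0.887, SD ≈ 0.040; a Normal approximation gives roughly [0.809, 0.965].
Exact: F⁻¹(0.025) = 0.798; F⁻¹(0.975) = 0.953.

[0.798, 0.953]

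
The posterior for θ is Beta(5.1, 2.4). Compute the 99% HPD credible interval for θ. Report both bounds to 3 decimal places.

[0.268, 0.984]

The posterior is unimodal and skewed, so the HPD interval has equal density at both endpoints and is the shortest 99% interval.
Solving f(0.268) = f(0.984) with F(0.984) − F(0.268) = 0.99 gives [0.268, 0.984].
For comparison, the equal-tailed interval is [0.237, 0.969]; the HPD is narrower and shifted toward the mode.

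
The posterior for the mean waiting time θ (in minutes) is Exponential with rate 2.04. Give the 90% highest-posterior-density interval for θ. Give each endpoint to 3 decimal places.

The exponential density is strictly decreasing on [0, ∞), so the HPD interval is anchored at 0: [0, q] with P(θ ≤ q) = 0.90.
q = −ln(1 − 0.90) / 2.04 = 2.3026 / 2.04 = 1.129.

[0.000, 1.129]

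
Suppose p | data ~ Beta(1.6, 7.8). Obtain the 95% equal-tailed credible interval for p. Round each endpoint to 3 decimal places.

Posterior: Beta(1.6, 7.8).
Equal-tailed 95% interval: the 0.025 and 0.975 quantiles of Beta(1.6, 7.8).
Posterior mean ≈ 0.170, SD ≈ 0.117; a Normal approximation gives roughly [-0.058, 0.399].
Exact: F⁻¹(0.025) = 0.016; F⁻¹(0.975) = 0.452.

[0.016, 0.452]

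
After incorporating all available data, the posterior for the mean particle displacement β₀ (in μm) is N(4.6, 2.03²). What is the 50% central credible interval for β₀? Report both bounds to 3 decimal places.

The posterior is symmetric, so the 50% equal-tailed interval is β₀ = 4.6 ± z·2.03 with z = 0.674.
Half-width: 0.674 × 2.03 = 1.369.
4.6 − 1.369 = 3.231; 4.6 + 1.369 = 5.969.

[3.231, 5.969]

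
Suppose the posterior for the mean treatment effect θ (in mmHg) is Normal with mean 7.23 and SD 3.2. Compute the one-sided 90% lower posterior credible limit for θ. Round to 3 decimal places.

Need L with P(θ ≥ L) = 0.90: L = 7.23 − z_{0.1}·3.2.
z = 1.282; L = 7.23 − 1.282 × 3.2 = 3.129.

3.129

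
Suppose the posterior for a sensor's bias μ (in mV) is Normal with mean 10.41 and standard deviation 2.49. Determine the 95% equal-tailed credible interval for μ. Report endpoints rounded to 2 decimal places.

The posterior is symmetric, so the 95% equal-tailed interval is μ = 10.41 ± z·2.49 with z = 1.960.
Half-width: 1.960 × 2.49 = 4.88.
10.41 − 4.88 = 5.53; 10.41 + 4.88 = 15.29.

[5.53, 15.29]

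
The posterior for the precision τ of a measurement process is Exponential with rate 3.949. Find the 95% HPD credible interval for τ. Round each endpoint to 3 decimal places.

The exponential density is strictly decreasing on [0, ∞), so the HPD interval is anchored at 0: [0, q] with P(τ ≤ q) = 0.95.
q = −ln(1 − 0.95) / 3.949 = 2.9957 / 3.949 = 0.759.

[0.000, 0.759]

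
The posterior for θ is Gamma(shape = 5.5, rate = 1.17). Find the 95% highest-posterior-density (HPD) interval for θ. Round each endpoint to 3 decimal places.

The posterior is unimodal and skewed, so the HPD interval has equal density at both endpoints and is the shortest 95% interval.
Solving f(1.262) = f(8.677) with F(8.677) − F(1.262) = 0.95 gives [1.262, 8.677].
For comparison, the equal-tailed interval is [1.631, 9.368]; the HPD is narrower and shifted toward the mode.

[1.262, 8.677]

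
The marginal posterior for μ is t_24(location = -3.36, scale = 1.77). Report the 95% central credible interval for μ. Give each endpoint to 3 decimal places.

The t_24 distribution is symmetric; the 95% interval is -3.36 ± t·1.77 with t_{0.975,24} = 2.064.
Half-width: 2.064 × 1.77 = 3.653.
-3.36 − 3.653 = -7.013; -3.36 + 3.653 = 0.293.

[-7.013, 0.293]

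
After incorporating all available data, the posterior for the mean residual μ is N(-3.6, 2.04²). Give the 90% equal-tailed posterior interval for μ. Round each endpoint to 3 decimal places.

[-6.956, -0.244]

The posterior is symmetric, so the 90% equal-tailed interval is μ = -3.6 ± z·2.04 with z = 1.645.
Half-width: 1.645 × 2.04 = 3.356.
-3.6 − 3.356 = -6.956; -3.6 + 3.356 = -0.244.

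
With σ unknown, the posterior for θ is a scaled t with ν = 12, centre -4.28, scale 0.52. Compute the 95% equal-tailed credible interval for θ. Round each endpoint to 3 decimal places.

[-5.413, -3.147]

The t_12 distribution is symmetric; the 95% interval is -4.28 ± t·0.52 with t_{0.975,12} = 2.179.
Half-width: 2.179 × 0.52 = 1.133.
-4.28 − 1.133 = -5.413; -4.28 + 1.133 = -3.147.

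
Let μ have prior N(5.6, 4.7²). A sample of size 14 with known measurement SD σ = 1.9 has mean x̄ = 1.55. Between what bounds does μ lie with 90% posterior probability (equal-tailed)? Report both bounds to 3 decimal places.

Posterior precision = 1/4.7² + 14/1.9² = 0.0453 + 3.8781 = 3.9234, so posterior SD = 0.5049.
Posterior mean = (5.6/4.7² + 14·1.55/1.9²) / 3.9234 = 1.5967.
Interval: 1.5967 ± 1.645 × 0.5049 → [0.766, 2.427].

[0.766, 2.427]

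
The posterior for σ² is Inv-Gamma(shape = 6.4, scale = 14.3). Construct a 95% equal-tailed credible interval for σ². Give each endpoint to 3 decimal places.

Inverse-Gamma(6.4, 14.3) quantiles: F⁻¹(0.025) and F⁻¹(0.975).
Equivalently, 1/σ² ~ Gamma(6.4, rate = 14.3); invert its 0.975 and 0.025 quantiles.
Posterior mean ≈ 2.648, SD ≈ 1.262; a Normal approximation gives roughly [0.174, 5.123].
Exact: lower = 1.169; upper = 5.853.

[1.169, 5.853]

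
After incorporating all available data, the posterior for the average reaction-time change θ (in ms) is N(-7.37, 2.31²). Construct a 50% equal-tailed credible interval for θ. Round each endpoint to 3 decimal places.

[-8.928, -5.812]

The posterior is symmetric, so the 50% equal-tailed interval is θ = -7.37 ± z·2.31 with z = 0.674.
Half-width: 0.674 × 2.31 = 1.558.
-7.37 − 1.558 = -8.928; -7.37 + 1.558 = -5.812.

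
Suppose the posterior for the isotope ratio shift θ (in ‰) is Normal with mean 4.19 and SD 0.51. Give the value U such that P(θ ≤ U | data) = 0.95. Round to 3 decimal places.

5.029

Need U with P(θ ≤ U) = 0.95: U = 4.19 + z_{0.05}·0.51.
z = 1.645; U = 4.19 + 1.645 × 0.51 = 5.029.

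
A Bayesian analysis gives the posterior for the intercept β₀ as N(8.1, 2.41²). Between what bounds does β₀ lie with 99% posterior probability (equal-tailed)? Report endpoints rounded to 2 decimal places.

[1.89, 14.31]

The posterior is symmetric, so the 99% equal-tailed interval is β₀ = 8.1 ± z·2.41 with z = 2.576.
Half-width: 2.576 × 2.41 = 6.21.
8.1 − 6.21 = 1.89; 8.1 + 6.21 = 14.31.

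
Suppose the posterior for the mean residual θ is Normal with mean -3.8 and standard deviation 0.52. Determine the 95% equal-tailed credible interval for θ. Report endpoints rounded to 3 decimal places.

[-4.819, -2.781]

The posterior is symmetric, so the 95% equal-tailed interval is θ = -3.8 ± z·0.52 with z = 1.960.
Half-width: 1.960 × 0.52 = 1.019.
-3.8 − 1.019 = -4.819; -3.8 + 1.019 = -2.781.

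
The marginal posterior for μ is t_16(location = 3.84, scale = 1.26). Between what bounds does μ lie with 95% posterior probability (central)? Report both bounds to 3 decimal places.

The t_16 distribution is symmetric; the 95% interval is 3.84 ± t·1.26 with t_{0.975,16} = 2.120.
Half-width: 2.120 × 1.26 = 2.671.
3.84 − 2.671 = 1.169; 3.84 + 2.671 = 6.511.

[1.169, 6.511]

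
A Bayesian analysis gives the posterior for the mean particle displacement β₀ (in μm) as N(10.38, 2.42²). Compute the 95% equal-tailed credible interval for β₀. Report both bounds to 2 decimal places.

The posterior is symmetric, so the 95% equal-tailed interval is β₀ = 10.38 ± z·2.42 with z = 1.960.
Half-width: 1.960 × 2.42 = 4.74.
10.38 − 4.74 = 5.64; 10.38 + 4.74 = 15.12.

[5.64, 15.12]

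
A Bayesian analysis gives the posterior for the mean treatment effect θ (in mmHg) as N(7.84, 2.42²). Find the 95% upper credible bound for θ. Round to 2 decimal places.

Need U with P(θ ≤ U) = 0.95: U = 7.84 + z_{0.05}·2.42.
z = 1.645; U = 7.84 + 1.645 × 2.42 = 11.82.

11.82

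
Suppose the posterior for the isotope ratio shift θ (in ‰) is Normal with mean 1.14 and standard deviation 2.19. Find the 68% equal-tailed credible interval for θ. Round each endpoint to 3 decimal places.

The posterior is symmetric, so the 68% equal-tailed interval is θ = 1.14 ± z·2.19 with z = 0.994.
Half-width: 0.994 × 2.19 = 2.178.
1.14 − 2.178 = -1.038; 1.14 + 2.178 = 3.318.

[-1.038, 3.318]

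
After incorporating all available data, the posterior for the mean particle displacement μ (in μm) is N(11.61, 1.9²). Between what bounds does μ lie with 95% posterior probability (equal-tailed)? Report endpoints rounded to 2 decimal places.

The posterior is symmetric, so the 95% equal-tailed interval is μ = 11.61 ± z·1.9 with z = 1.960.
Half-width: 1.960 × 1.9 = 3.72.
11.61 − 3.72 = 7.89; 11.61 + 3.72 = 15.33.

[7.89, 15.33]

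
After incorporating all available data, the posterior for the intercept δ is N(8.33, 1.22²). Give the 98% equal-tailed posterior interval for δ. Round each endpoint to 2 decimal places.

[5.49, 11.17]

The posterior is symmetric, so the 98% equal-tailed interval is δ = 8.33 ± z·1.22 with z = 2.326.
Half-width: 2.326 × 1.22 = 2.84.
8.33 − 2.84 = 5.49; 8.33 + 2.84 = 11.17.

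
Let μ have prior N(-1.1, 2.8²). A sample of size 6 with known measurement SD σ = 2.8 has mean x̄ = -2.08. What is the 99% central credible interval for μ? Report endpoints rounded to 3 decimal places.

[-4.666, 0.786]

Posterior precision = 1/2.8² + 6/2.8² = 0.1276 + 0.7653 = 0.8929, so posterior SD = 1.0583.
Posterior mean = (-1.1/2.8² + 6·-2.08/2.8²) / 0.8929 = -1.9400.
Interval: -1.9400 ± 2.576 × 1.0583 → [-4.666, 0.786].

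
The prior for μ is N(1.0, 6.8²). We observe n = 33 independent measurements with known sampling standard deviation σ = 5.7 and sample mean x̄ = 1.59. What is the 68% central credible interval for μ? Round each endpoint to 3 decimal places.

[0.601, 2.554]

Posterior precision = 1/6.8² + 33/5.7² = 0.0216 + 1.0157 = 1.0373, so posterior SD = 0.9818.
Posterior mean = (1.0/6.8² + 33·1.59/5.7²) / 1.0373 = 1.5777.
Interval: 1.5777 ± 0.994 × 0.9818 → [0.601, 2.554].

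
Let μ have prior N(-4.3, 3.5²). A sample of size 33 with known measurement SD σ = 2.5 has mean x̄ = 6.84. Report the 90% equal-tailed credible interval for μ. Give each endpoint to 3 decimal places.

Posterior precision = 1/3.5² + 33/2.5² = 0.0816 + 5.2800 = 5.3616, so posterior SD = 0.4319.
Posterior mean = (-4.3/3.5² + 33·6.84/2.5²) / 5.3616 = 6.6704.
Interval: 6.6704 ± 1.645 × 0.4319 → [5.960, 7.381].

[5.960, 7.381]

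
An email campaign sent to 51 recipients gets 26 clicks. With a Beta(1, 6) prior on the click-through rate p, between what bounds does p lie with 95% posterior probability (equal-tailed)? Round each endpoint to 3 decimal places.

[0.340, 0.593]

Posterior: Beta(1+26, 6+25) = Beta(27, 31).
Equal-tailed 95% interval: the 0.025 and 0.975 quantiles of Beta(27, 31).
Posterior mean ≈ 0.466, SD ≈ 0.065; a Normal approximation gives roughly [0.338, 0.593].
Exact: F⁻¹(0.025) = 0.340; F⁻¹(0.975) = 0.593.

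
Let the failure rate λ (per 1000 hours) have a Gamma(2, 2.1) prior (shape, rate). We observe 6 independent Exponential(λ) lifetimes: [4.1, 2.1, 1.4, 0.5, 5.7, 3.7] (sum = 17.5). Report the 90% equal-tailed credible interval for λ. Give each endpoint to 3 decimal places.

[0.203, 0.671]

Posterior: Gamma(2+6, 2.1+17.5) = Gamma(8, 19.6) (shape, rate).
Equal-tailed 90% interval: Gamma(8, 19.6) quantiles at 0.05 and 0.95.
Posterior mean ≈ 0.408, SD ≈ 0.144; a Normal approximation gives roughly [0.171, 0.646].
Exact: lower = 0.203; upper = 0.671.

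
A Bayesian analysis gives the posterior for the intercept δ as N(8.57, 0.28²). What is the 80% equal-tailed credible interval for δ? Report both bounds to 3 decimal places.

The posterior is symmetric, so the 80% equal-tailed interval is δ = 8.57 ± z·0.28 with z = 1.282.
Half-width: 1.282 × 0.28 = 0.359.
8.57 − 0.359 = 8.211; 8.57 + 0.359 = 8.929.

[8.211, 8.929]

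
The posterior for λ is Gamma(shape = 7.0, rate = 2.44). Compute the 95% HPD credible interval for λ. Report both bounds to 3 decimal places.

The posterior is unimodal and skewed, so the HPD interval has equal density at both endpoints and is the shortest 95% interval.
Solving f(0.963) = f(5.026) with F(5.026) − F(0.963) = 0.95 gives [0.963, 5.026].
For comparison, the equal-tailed interval is [1.153, 5.352]; the HPD is narrower and shifted toward the mode.

[0.963, 5.026]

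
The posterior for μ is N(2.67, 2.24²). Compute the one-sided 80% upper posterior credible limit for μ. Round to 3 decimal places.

Need U with P(μ ≤ U) = 0.80: U = 2.67 + z_{0.2}·2.24.
z = 0.842; U = 2.67 + 0.842 × 2.24 = 4.555.

4.555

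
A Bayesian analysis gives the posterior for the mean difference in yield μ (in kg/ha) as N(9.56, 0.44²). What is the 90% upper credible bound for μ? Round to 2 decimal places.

Need U with P(μ ≤ U) = 0.90: U = 9.56 + z_{0.1}·0.44.
z = 1.282; U = 9.56 + 1.282 × 0.44 = 10.12.

10.12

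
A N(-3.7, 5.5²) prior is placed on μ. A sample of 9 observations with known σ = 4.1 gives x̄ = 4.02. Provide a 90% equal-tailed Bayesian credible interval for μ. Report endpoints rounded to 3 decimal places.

Posterior precision = 1/5.5² + 9/4.1² = 0.0331 + 0.5354 = 0.5685, so posterior SD = 1.3263.
Posterior mean = (-3.7/5.5² + 9·4.02/4.1²) / 0.5685 = 3.5711.
Interval: 3.5711 ± 1.645 × 1.3263 → [1.389, 5.753].

[1.389, 5.753]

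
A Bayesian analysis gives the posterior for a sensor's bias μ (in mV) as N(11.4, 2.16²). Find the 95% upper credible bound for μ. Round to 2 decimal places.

14.95

Need U with P(μ ≤ U) = 0.95: U = 11.4 + z_{0.05}·2.16.
z = 1.645; U = 11.4 + 1.645 × 2.16 = 14.95.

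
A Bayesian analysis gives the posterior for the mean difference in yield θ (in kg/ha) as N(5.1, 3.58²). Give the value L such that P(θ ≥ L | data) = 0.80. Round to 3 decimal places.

Need L with P(θ ≥ L) = 0.80: L = 5.1 − z_{0.2}·3.58.
z = 0.842; L = 5.1 − 0.842 × 3.58 = 2.087.

2.087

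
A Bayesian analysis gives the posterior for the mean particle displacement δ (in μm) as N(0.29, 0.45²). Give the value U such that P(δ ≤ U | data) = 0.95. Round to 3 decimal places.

1.030

Need U with P(δ ≤ U) = 0.95: U = 0.29 + z_{0.05}·0.45.
z = 1.645; U = 0.29 + 1.645 × 0.45 = 1.030.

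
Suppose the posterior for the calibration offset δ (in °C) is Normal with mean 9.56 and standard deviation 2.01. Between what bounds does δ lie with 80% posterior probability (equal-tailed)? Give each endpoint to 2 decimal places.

The posterior is symmetric, so the 80% equal-tailed interval is δ = 9.56 ± z·2.01 with z = 1.282.
Half-width: 1.282 × 2.01 = 2.58.
9.56 − 2.58 = 6.98; 9.56 + 2.58 = 12.14.

[6.98, 12.14]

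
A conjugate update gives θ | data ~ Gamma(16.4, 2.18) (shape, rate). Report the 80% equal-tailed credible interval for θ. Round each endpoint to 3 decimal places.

Posterior: Gamma(shape 16.4, rate 2.18).
Equal-tailed 80% interval: Gamma(16.4, 2.18) quantiles at 0.1 and 0.9.
Posterior mean ≈ 7.523, SD ≈ 1.858; a Normal approximation gives roughly [5.142, 9.904].
Exact: lower = 5.262; upper = 9.980.

[5.262, 9.980]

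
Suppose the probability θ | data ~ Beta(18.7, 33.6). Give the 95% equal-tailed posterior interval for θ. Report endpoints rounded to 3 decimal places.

[0.235, 0.491]

Posterior: Beta(18.7, 33.6).
Equal-tailed 95% interval: the 0.025 and 0.975 quantiles of Beta(18.7, 33.6).
Posterior mean ≈ 0.358, SD ≈ 0.066; a Normal approximation gives roughly [0.229, 0.486].
Exact: F⁻¹(0.025) = 0.235; F⁻¹(0.975) = 0.491.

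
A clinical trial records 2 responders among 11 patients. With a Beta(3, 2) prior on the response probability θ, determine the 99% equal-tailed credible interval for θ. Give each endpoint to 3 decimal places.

Posterior: Beta(3+2, 2+9) = Beta(5, 11).
Equal-tailed 99% interval: the 0.005 and 0.995 quantiles of Beta(5, 11).
Posterior mean ≈ 0.312, SD ≈ 0.112; a Normal approximation gives roughly [0.023, 0.602].
Exact: F⁻¹(0.005) = 0.080; F⁻¹(0.995) = 0.627.

[0.080, 0.627]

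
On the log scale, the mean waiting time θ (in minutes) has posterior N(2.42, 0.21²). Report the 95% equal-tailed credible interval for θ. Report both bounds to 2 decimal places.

On the log scale the 95% interval is 2.42 ± 1.960 × 0.21 = [2.0084, 2.8316].
Exponentiate: [e^2.0084, e^2.8316] = [7.45, 16.97].

[7.45, 16.97]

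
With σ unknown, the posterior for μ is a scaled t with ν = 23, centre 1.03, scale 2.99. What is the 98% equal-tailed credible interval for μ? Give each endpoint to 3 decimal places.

[-6.445, 8.505]

The t_23 distribution is symmetric; the 98% interval is 1.03 ± t·2.99 with t_{0.99,23} = 2.500.
Half-width: 2.500 × 2.99 = 7.475.
1.03 − 7.475 = -6.445; 1.03 + 7.475 = 8.505.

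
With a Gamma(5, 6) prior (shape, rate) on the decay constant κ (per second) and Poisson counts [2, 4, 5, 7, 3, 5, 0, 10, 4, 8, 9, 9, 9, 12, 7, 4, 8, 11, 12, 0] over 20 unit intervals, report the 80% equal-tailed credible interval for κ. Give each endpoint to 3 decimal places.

Posterior: Gamma(5+129, 6+20) = Gamma(134, 26) (shape, rate).
Equal-tailed 80% interval: Gamma(134, 26) quantiles at 0.1 and 0.9.
Posterior mean ≈ 5.154, SD ≈ 0.445; a Normal approximation gives roughly [4.583, 5.724].
Exact: lower = 4.592; upper = 5.732.

[4.592, 5.732]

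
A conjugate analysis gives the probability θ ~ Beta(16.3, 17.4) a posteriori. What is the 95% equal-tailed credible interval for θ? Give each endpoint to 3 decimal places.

[0.319, 0.650]

Posterior: Beta(16.3, 17.4).
Equal-tailed 95% interval: the 0.025 and 0.975 quantiles of Beta(16.3, 17.4).
Posterior mean ≈ 0.484, SD ≈ 0.085; a Normal approximation gives roughly [0.317, 0.650].
Exact: F⁻¹(0.025) = 0.319; F⁻¹(0.975) = 0.650.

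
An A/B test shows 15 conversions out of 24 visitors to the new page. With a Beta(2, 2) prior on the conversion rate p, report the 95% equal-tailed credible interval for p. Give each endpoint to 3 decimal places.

[0.424, 0.776]

Posterior: Beta(2+15, 2+9) = Beta(17, 11).
Equal-tailed 95% interval: the 0.025 and 0.975 quantiles of Beta(17, 11).
Posterior mean ≈ 0.607, SD ≈ 0.091; a Normal approximation gives roughly [0.429, 0.785].
Exact: F⁻¹(0.025) = 0.424; F⁻¹(0.975) = 0.776.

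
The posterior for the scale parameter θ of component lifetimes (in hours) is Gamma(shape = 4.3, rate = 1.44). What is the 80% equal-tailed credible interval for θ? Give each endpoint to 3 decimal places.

[1.352, 4.916]

Posterior: Gamma(shape 4.3, rate 1.44).
Equal-tailed 80% interval: Gamma(4.3, 1.44) quantiles at 0.1 and 0.9.
Posterior mean ≈ 2.986, SD ≈ 1.440; a Normal approximation gives roughly [1.141, 4.832].
Exact: lower = 1.352; upper = 4.916.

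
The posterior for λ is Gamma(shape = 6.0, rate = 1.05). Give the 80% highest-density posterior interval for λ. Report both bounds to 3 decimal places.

The posterior is unimodal and skewed, so the HPD interval has equal density at both endpoints and is the shortest 80% interval.
Solving f(2.498) = f(8.099) with F(8.099) − F(2.498) = 0.80 gives [2.498, 8.099].
For comparison, the equal-tailed interval is [3.002, 8.833]; the HPD is narrower and shifted toward the mode.

[2.498, 8.099]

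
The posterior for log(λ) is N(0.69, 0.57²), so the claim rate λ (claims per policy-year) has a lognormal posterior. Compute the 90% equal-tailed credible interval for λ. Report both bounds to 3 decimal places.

[0.781, 5.091]

On the log scale the 90% interval is 0.69 ± 1.645 × 0.57 = [-0.2476, 1.6276].
Exponentiate: [e^-0.2476, e^1.6276] = [0.781, 5.091].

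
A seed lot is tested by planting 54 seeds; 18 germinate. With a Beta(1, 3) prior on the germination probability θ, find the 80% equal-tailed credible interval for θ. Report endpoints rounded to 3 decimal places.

Posterior: Beta(1+18, 3+36) = Beta(19, 39).
Equal-tailed 80% interval: the 0.1 and 0.9 quantiles of Beta(19, 39).
Posterior mean ≈ 0.328, SD ≈ 0.061; a Normal approximation gives roughly [0.249, 0.406].
Exact: F⁻¹(0.1) = 0.250; F⁻¹(0.9) = 0.408.

[0.250, 0.408]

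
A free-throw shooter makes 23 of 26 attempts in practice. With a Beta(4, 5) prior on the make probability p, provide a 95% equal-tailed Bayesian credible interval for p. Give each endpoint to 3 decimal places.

Posterior: Beta(4+23, 5+3) = Beta(27, 8).
Equal-tailed 95% interval: the 0.025 and 0.975 quantiles of Beta(27, 8).
Posterior mean ≈ 0.771, SD ≈ 0.070; a Normal approximation gives roughly [0.634, 0.909].
Exact: F⁻¹(0.025) = 0.621; F⁻¹(0.975) = 0.893.

[0.621, 0.893]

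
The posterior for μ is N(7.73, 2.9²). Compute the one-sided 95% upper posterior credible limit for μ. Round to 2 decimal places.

Need U with P(μ ≤ U) = 0.95: U = 7.73 + z_{0.05}·2.9.
z = 1.645; U = 7.73 + 1.645 × 2.9 = 12.50.

12.50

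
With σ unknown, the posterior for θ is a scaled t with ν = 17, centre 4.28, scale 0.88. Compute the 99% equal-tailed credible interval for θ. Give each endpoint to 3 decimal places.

The t_17 distribution is symmetric; the 99% interval is 4.28 ± t·0.88 with t_{0.995,17} = 2.898.
Half-width: 2.898 × 0.88 = 2.550.
4.28 − 2.550 = 1.730; 4.28 + 2.550 = 6.830.

[1.730, 6.830]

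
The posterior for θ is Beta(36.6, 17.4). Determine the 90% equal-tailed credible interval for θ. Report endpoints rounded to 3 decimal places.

[0.570, 0.778]

Posterior: Beta(36.6, 17.4).
Equal-tailed 90% interval: the 0.05 and 0.95 quantiles of Beta(36.6, 17.4).
Posterior mean ≈ 0.678, SD ≈ 0.063; a Normal approximation gives roughly [0.574, 0.781].
Exact: F⁻¹(0.05) = 0.570; F⁻¹(0.95) = 0.778.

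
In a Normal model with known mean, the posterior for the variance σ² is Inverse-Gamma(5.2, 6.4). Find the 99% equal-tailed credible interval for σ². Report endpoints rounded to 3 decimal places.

Inverse-Gamma(5.2, 6.4) quantiles: F⁻¹(0.005) and F⁻¹(0.995).
Equivalently, 1/σ² ~ Gamma(5.2, rate = 6.4); invert its 0.995 and 0.005 quantiles.
Posterior mean ≈ 1.524, SD ≈ 0.852; a Normal approximation gives roughly [-0.670, 3.718].
Exact: lower = 0.496; upper = 5.489.

[0.496, 5.489]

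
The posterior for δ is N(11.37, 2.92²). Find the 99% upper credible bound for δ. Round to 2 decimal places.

18.16

Need U with P(δ ≤ U) = 0.99: U = 11.37 + z_{0.01}·2.92.
z = 2.326; U = 11.37 + 2.326 × 2.92 = 18.16.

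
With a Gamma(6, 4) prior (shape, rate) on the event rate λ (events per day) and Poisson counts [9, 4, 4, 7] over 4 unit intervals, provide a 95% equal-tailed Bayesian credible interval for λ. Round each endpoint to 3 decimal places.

Posterior: Gamma(6+24, 4+4) = Gamma(30, 8) (shape, rate).
Equal-tailed 95% interval: Gamma(30, 8) quantiles at 0.025 and 0.975.
Posterior mean ≈ 3.750, SD ≈ 0.685; a Normal approximation gives roughly [2.408, 5.092].
Exact: lower = 2.530; upper = 5.206.

[2.530, 5.206]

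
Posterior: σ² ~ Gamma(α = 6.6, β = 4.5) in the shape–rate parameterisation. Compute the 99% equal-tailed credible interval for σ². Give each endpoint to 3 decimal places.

[0.407, 3.347]

Posterior: Gamma(shape 6.6, rate 4.5).
Equal-tailed 99% interval: Gamma(6.6, 4.5) quantiles at 0.005 and 0.995.
Posterior mean ≈ 1.467, SD ≈ 0.571; a Normal approximation gives roughly [-0.004, 2.937].
Exact: lower = 0.407; upper = 3.347.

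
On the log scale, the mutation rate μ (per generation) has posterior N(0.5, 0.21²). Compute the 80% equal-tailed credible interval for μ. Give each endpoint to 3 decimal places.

[1.260, 2.158]

On the log scale the 80% interval is 0.5 ± 1.282 × 0.21 = [0.2309, 0.7691].
Exponentiate: [e^0.2309, e^0.7691] = [1.260, 2.158].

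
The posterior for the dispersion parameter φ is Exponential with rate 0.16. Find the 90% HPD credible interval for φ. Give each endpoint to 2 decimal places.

The exponential density is strictly decreasing on [0, ∞), so the HPD interval is anchored at 0: [0, q] with P(φ ≤ q) = 0.90.
q = −ln(1 − 0.90) / 0.16 = 2.3026 / 0.16 = 14.39.

[0.00, 14.39]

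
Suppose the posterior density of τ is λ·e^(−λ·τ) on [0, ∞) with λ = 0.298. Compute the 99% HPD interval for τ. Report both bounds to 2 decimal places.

[0.00, 15.45]

The exponential density is strictly decreasing on [0, ∞), so the HPD interval is anchored at 0: [0, q] with P(τ ≤ q) = 0.99.
q = −ln(1 − 0.99) / 0.298 = 4.6052 / 0.298 = 15.45.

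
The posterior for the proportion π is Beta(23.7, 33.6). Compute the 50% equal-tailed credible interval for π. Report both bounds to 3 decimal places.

[0.369, 0.457]

Posterior: Beta(23.7, 33.6).
Equal-tailed 50% interval: the 0.25 and 0.75 quantiles of Beta(23.7, 33.6).
Posterior mean ≈ 0.414, SD ≈ 0.064; a Normal approximation gives roughly [0.370, 0.457].
Exact: F⁻¹(0.25) = 0.369; F⁻¹(0.75) = 0.457.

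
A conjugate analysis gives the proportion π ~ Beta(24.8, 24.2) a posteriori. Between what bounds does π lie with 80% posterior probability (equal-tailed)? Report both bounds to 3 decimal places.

Posterior: Beta(24.8, 24.2).
Equal-tailed 80% interval: the 0.1 and 0.9 quantiles of Beta(24.8, 24.2).
Posterior mean ≈ 0.506, SD ≈ 0.071; a Normal approximation gives roughly [0.416, 0.597].
Exact: F⁻¹(0.1) = 0.415; F⁻¹(0.9) = 0.597.

[0.415, 0.597]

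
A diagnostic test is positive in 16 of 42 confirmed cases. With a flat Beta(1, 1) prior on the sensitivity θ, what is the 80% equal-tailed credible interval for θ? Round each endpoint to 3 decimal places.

Posterior: Beta(1+16, 1+26) = Beta(17, 27).
Equal-tailed 80% interval: the 0.1 and 0.9 quantiles of Beta(17, 27).
Posterior mean ≈ 0.386, SD ≈ 0.073; a Normal approximation gives roughly [0.293, 0.479].
Exact: F⁻¹(0.1) = 0.294; F⁻¹(0.9) = 0.481.

[0.294, 0.481]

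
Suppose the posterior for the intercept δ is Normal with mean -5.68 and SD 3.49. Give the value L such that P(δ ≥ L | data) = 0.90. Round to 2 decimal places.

-10.15

Need L with P(δ ≥ L) = 0.90: L = -5.68 − z_{0.1}·3.49.
z = 1.282; L = -5.68 − 1.282 × 3.49 = -10.15.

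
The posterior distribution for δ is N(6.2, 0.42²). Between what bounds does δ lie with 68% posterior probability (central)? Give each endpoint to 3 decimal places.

[5.782, 6.618]

The posterior is symmetric, so the 68% equal-tailed interval is δ = 6.2 ± z·0.42 with z = 0.994.
Half-width: 0.994 × 0.42 = 0.418.
6.2 − 0.418 = 5.782; 6.2 + 0.418 = 6.618.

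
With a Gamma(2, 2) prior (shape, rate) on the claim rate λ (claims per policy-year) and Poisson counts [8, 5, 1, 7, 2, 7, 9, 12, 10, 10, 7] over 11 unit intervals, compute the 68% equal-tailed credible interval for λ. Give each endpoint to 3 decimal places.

Posterior: Gamma(2+78, 2+11) = Gamma(80, 13) (shape, rate).
Equal-tailed 68% interval: Gamma(80, 13) quantiles at 0.16 and 0.84.
Posterior mean ≈ 6.154, SD ≈ 0.688; a Normal approximation gives roughly [5.470, 6.838].
Exact: lower = 5.471; upper = 6.836.

[5.471, 6.836]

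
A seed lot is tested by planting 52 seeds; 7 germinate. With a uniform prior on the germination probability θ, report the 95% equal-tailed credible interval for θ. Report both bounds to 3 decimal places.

[0.067, 0.253]

Posterior: Beta(1+7, 1+45) = Beta(8, 46).
Equal-tailed 95% interval: the 0.025 and 0.975 quantiles of Beta(8, 46).
Posterior mean ≈ 0.148, SD ≈ 0.048; a Normal approximation gives roughly [0.054, 0.242].
Exact: F⁻¹(0.025) = 0.067; F⁻¹(0.975) = 0.253.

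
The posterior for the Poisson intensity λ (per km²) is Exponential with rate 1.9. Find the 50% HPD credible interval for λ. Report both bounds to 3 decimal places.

[0.000, 0.365]

The exponential density is strictly decreasing on [0, ∞), so the HPD interval is anchored at 0: [0, q] with P(λ ≤ q) = 0.50.
q = −ln(1 − 0.50) / 1.9 = 0.6931 / 1.9 = 0.365.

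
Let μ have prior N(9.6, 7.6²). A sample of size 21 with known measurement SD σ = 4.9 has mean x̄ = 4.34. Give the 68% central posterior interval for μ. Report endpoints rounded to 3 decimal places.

[3.389, 5.495]

Posterior precision = 1/7.6² + 21/4.9² = 0.0173 + 0.8746 = 0.8919, so posterior SD = 1.0588.
Posterior mean = (9.6/7.6² + 21·4.34/4.9²) / 0.8919 = 4.4421.
Interval: 4.4421 ± 0.994 × 1.0588 → [3.389, 5.495].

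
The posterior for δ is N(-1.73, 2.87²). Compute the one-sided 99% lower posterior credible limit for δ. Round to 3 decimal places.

-8.407

Need L with P(δ ≥ L) = 0.99: L = -1.73 − z_{0.01}·2.87.
z = 2.326; L = -1.73 − 2.326 × 2.87 = -8.407.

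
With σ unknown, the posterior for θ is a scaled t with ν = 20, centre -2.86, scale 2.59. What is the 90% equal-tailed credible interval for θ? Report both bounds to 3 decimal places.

The t_20 distribution is symmetric; the 90% interval is -2.86 ± t·2.59 with t_{0.95,20} = 1.725.
Half-width: 1.725 × 2.59 = 4.467.
-2.86 − 4.467 = -7.327; -2.86 + 4.467 = 1.607.

[-7.327, 1.607]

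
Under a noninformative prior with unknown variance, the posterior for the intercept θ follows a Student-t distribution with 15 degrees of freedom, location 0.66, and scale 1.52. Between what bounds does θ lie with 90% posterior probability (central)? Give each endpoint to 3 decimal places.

[-2.005, 3.325]

The t_15 distribution is symmetric; the 90% interval is 0.66 ± t·1.52 with t_{0.95,15} = 1.753.
Half-width: 1.753 × 1.52 = 2.665.
0.66 − 2.665 = -2.005; 0.66 + 2.665 = 3.325.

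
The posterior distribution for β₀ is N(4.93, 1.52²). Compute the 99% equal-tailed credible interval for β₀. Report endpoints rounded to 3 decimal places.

[1.015, 8.845]

The posterior is symmetric, so the 99% equal-tailed interval is β₀ = 4.93 ± z·1.52 with z = 2.576.
Half-width: 2.576 × 1.52 = 3.915.
4.93 − 3.915 = 1.015; 4.93 + 3.915 = 8.845.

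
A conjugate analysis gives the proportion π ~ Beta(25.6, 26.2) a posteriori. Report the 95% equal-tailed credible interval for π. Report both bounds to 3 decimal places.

[0.360, 0.629]

Posterior: Beta(25.6, 26.2).
Equal-tailed 95% interval: the 0.025 and 0.975 quantiles of Beta(25.6, 26.2).
Posterior mean ≈ 0.494, SD ≈ 0.069; a Normal approximation gives roughly [0.359, 0.629].
Exact: F⁻¹(0.025) = 0.360; F⁻¹(0.975) = 0.629.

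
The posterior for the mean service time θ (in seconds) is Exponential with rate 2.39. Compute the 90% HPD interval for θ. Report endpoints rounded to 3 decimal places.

The exponential density is strictly decreasing on [0, ∞), so the HPD interval is anchored at 0: [0, q] with P(θ ≤ q) = 0.90.
q = −ln(1 − 0.90) / 2.39 = 2.3026 / 2.39 = 0.963.

[0.000, 0.963]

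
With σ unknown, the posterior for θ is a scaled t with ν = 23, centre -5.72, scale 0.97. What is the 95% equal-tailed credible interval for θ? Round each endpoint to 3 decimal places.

The t_23 distribution is symmetric; the 95% interval is -5.72 ± t·0.97 with t_{0.975,23} = 2.069.
Half-width: 2.069 × 0.97 = 2.007.
-5.72 − 2.007 = -7.727; -5.72 + 2.007 = -3.713.

[-7.727, -3.713]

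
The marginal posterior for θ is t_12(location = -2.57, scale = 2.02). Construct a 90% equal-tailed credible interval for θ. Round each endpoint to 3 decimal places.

[-6.170, 1.030]

The t_12 distribution is symmetric; the 90% interval is -2.57 ± t·2.02 with t_{0.95,12} = 1.782.
Half-width: 1.782 × 2.02 = 3.600.
-2.57 − 3.600 = -6.170; -2.57 + 3.600 = 1.030.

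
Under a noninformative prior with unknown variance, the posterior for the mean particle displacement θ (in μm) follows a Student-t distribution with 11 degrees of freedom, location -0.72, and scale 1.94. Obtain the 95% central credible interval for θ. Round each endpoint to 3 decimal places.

[-4.990, 3.550]

The t_11 distribution is symmetric; the 95% interval is -0.72 ± t·1.94 with t_{0.975,11} = 2.201.
Half-width: 2.201 × 1.94 = 4.270.
-0.72 − 4.270 = -4.990; -0.72 + 4.270 = 3.550.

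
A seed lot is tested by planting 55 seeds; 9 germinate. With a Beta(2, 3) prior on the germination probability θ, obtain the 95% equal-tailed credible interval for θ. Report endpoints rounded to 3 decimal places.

[0.097, 0.290]

Posterior: Beta(2+9, 3+46) = Beta(11, 49).
Equal-tailed 95% interval: the 0.025 and 0.975 quantiles of Beta(11, 49).
Posterior mean ≈ 0.183, SD ≈ 0.050; a Normal approximation gives roughly [0.086, 0.280].
Exact: F⁻¹(0.025) = 0.097; F⁻¹(0.975) = 0.290.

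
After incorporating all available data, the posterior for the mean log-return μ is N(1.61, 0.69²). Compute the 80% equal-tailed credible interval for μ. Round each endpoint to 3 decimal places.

The posterior is symmetric, so the 80% equal-tailed interval is μ = 1.61 ± z·0.69 with z = 1.282.
Half-width: 1.282 × 0.69 = 0.884.
1.61 − 0.884 = 0.726; 1.61 + 0.884 = 2.494.

[0.726, 2.494]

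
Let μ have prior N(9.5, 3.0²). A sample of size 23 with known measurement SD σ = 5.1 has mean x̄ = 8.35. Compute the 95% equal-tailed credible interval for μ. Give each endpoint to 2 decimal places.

[6.51, 10.44]

Posterior precision = 1/3.0² + 23/5.1² = 0.1111 + 0.8843 = 0.9954, so posterior SD = 1.0023.
Posterior mean = (9.5/3.0² + 23·8.35/5.1²) / 0.9954 = 8.4784.
Interval: 8.4784 ± 1.960 × 1.0023 → [6.51, 10.44].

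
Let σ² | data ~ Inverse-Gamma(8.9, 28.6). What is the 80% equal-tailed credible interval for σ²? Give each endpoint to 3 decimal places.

[2.222, 5.342]

Inverse-Gamma(8.9, 28.6) quantiles: F⁻¹(0.1) and F⁻¹(0.9).
Equivalently, 1/σ² ~ Gamma(8.9, rate = 28.6); invert its 0.9 and 0.1 quantiles.
Posterior mean ≈ 3.620, SD ≈ 1.378; a Normal approximation gives roughly [1.854, 5.386].
Exact: lower = 2.222; upper = 5.342.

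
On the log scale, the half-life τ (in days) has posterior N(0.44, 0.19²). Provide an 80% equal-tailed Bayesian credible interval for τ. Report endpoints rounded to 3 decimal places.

[1.217, 1.981]

On the log scale the 80% interval is 0.44 ± 1.282 × 0.19 = [0.1965, 0.6835].
Exponentiate: [e^0.1965, e^0.6835] = [1.217, 1.981].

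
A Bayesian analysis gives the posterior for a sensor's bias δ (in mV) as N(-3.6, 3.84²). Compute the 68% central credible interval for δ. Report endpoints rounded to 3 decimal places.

[-7.419, 0.219]

The posterior is symmetric, so the 68% equal-tailed interval is δ = -3.6 ± z·3.84 with z = 0.994.
Half-width: 0.994 × 3.84 = 3.819.
-3.6 − 3.819 = -7.419; -3.6 + 3.819 = 0.219.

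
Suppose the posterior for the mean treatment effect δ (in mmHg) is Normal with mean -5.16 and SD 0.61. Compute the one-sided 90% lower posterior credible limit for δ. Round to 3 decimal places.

Need L with P(δ ≥ L) = 0.90: L = -5.16 − z_{0.1}·0.61.
z = 1.282; L = -5.16 − 1.282 × 0.61 = -5.942.

-5.942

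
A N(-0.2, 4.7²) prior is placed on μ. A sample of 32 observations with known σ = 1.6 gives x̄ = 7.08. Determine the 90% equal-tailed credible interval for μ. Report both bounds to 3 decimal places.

[6.589, 7.518]

Posterior precision = 1/4.7² + 32/1.6² = 0.0453 + 12.5000 = 12.5453, so posterior SD = 0.2823.
Posterior mean = (-0.2/4.7² + 32·7.08/1.6²) / 12.5453 = 7.0537.
Interval: 7.0537 ± 1.645 × 0.2823 → [6.589, 7.518].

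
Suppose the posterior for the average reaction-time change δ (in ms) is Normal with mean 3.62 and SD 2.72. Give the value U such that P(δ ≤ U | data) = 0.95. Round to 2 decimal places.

8.09

Need U with P(δ ≤ U) = 0.95: U = 3.62 + z_{0.05}·2.72.
z = 1.645; U = 3.62 + 1.645 × 2.72 = 8.09.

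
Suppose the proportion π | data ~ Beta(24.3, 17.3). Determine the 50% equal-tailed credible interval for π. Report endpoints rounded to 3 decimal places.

Posterior: Beta(24.3, 17.3).
Equal-tailed 50% interval: the 0.25 and 0.75 quantiles of Beta(24.3, 17.3).
Posterior mean ≈ 0.584, SD ≈ 0.076; a Normal approximation gives roughly [0.533, 0.635].
Exact: F⁻¹(0.25) = 0.533; F⁻¹(0.75) = 0.637.

[0.533, 0.637]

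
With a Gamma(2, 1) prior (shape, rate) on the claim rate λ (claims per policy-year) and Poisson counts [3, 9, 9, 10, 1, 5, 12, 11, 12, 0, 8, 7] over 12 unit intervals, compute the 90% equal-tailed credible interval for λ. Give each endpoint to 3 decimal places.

Posterior: Gamma(2+87, 1+12) = Gamma(89, 13) (shape, rate).
Equal-tailed 90% interval: Gamma(89, 13) quantiles at 0.05 and 0.95.
Posterior mean ≈ 6.846, SD ≈ 0.726; a Normal approximation gives roughly [5.652, 8.040].
Exact: lower = 5.698; upper = 8.082.

[5.698, 8.082]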